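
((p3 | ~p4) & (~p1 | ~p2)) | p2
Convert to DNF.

((p3 | ~p4) & (~p1 | ~p2)) | p2
≡ (p3 & ~p1) | (p3 & ~p2) | (~p4 & ~p1) | (~p4 & ~p2) | p2   — distribute & over |

(p3 & ~p1) | (p3 & ~p2) | (~p4 & ~p1) | (~p4 & ~p2) | p2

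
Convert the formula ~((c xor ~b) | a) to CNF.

~((c xor ~b) | a)
≡ ~(((c | ~b) & ~(c & ~b)) | a)   — expand xor
≡ ~((c | ~b) & ~(c & ~b)) & ~a   — De Morgan
≡ (~(c | ~b) | ~~(c & ~b)) & ~a   — De Morgan
≡ ((~c & ~~b) | ~~(c & ~b)) & ~a   — De Morgan
≡ ((~c & b) | ~~(c & ~b)) & ~a   — double negation
≡ ((~c & b) | (c & ~b)) & ~a   — double negation
≡ (~c | c) & (~c | ~b) & (b | c) & (b | ~b) & ~a   — distribute | over &
≡ (~c | ~b) & (b | c) & ~a   — simplify

(~c | ~b) & (b | c) & ~a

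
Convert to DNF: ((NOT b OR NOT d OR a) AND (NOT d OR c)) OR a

((NOT b OR NOT d OR a) AND (NOT d OR c)) OR a
⇔ (NOT b AND NOT d) OR (NOT b AND c) OR (NOT d AND NOT d) OR (NOT d AND c) OR (a AND NOT d) OR (a AND c) OR a   (distribute AND over OR)
⇔ (NOT b AND c) OR NOT d OR a   (simplify)

(NOT b AND c) OR NOT d OR a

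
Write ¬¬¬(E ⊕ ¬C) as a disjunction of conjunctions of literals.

¬¬¬(E ⊕ ¬C)
= ¬¬¬((E ∧ ¬¬C) ∨ (¬E ∧ ¬C))   (expand ⊕)
= ¬((E ∧ ¬¬C) ∨ (¬E ∧ ¬C))   (double negation)
= ¬(E ∧ ¬¬C) ∧ ¬(¬E ∧ ¬C)   (De Morgan)
= (¬E ∨ ¬¬¬C) ∧ ¬(¬E ∧ ¬C)   (De Morgan)
= (¬E ∨ ¬C) ∧ ¬(¬E ∧ ¬C)   (double negation)
= (¬E ∨ ¬C) ∧ (¬¬E ∨ ¬¬C)   (De Morgan)
= (¬E ∨ ¬C) ∧ (E ∨ ¬¬C)   (double negation)
= (¬E ∨ ¬C) ∧ (E ∨ C)   (double negation)
= (¬E ∧ E) ∨ (¬E ∧ C) ∨ (¬C ∧ E) ∨ (¬C ∧ C)   (distribute ∧ over ∨)
= (¬E ∧ C) ∨ (¬C ∧ E)   (simplify)

(¬E ∧ C) ∨ (¬C ∧ E)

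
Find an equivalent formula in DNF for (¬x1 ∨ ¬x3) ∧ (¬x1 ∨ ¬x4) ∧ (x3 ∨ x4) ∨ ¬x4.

¬x1 ∧ x3 ∨ ¬x1 ∧ x4 ∨ ¬x4

(¬x1 ∨ ¬x3) ∧ (¬x1 ∨ ¬x4) ∧ (x3 ∨ x4) ∨ ¬x4
⇔ ¬x1 ∧ ¬x1 ∧ x3 ∨ ¬x1 ∧ ¬x1 ∧ x4 ∨ ¬x1 ∧ ¬x4 ∧ x3 ∨ ¬x1 ∧ ¬x4 ∧ x4 ∨ ¬x3 ∧ ¬x1 ∧ x3 ∨ ¬x3 ∧ ¬x1 ∧ x4 ∨ ¬x3 ∧ ¬x4 ∧ x3 ∨ ¬x3 ∧ ¬x4 ∧ x4 ∨ ¬x4
⇔ ¬x1 ∧ x3 ∨ ¬x1 ∧ x4 ∨ ¬x4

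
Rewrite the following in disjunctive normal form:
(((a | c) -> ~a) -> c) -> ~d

(~a & ~c) | ~d

(((a | c) -> ~a) -> c) -> ~d
= ~(((a | c) -> ~a) -> c) | ~d   [eliminate ->]
= ~(~((a | c) -> ~a) | c) | ~d   [eliminate ->]
= ~(~(~(a | c) | ~a) | c) | ~d   [eliminate ->]
= (~~(~(a | c) | ~a) & ~c) | ~d   [De Morgan]
= ((~(a | c) | ~a) & ~c) | ~d   [double negation]
= (((~a & ~c) | ~a) & ~c) | ~d   [De Morgan]
= (~a & ~c & ~c) | (~a & ~c) | ~d   [distribute & over |]
= (~a & ~c) | ~d   [simplify]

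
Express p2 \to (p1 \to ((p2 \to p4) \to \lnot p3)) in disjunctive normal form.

p2 \to (p1 \to ((p2 \to p4) \to \lnot p3))
≡ \lnot p2 \lor (p1 \to ((p2 \to p4) \to \lnot p3))   (eliminate \to)
≡ \lnot p2 \lor \lnot p1 \lor ((p2 \to p4) \to \lnot p3)   (eliminate \to)
≡ \lnot p2 \lor \lnot p1 \lor \lnot (p2 \to p4) \lor \lnot p3   (eliminate \to)
≡ \lnot p2 \lor \lnot p1 \lor \lnot (\lnot p2 \lor p4) \lor \lnot p3   (eliminate \to)
≡ \lnot p2 \lor \lnot p1 \lor (\lnot \lnot p2 \land \lnot p4) \lor \lnot p3   (De Morgan)
≡ \lnot p2 \lor \lnot p1 \lor (p2 \land \lnot p4) \lor \lnot p3   (double negation)

\lnot p2 \lor \lnot p1 \lor (p2 \land \lnot p4) \lor \lnot p3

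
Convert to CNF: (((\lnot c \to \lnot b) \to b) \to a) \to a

b \lor a

(((\lnot c \to \lnot b) \to b) \to a) \to a
≡ \lnot (((\lnot c \to \lnot b) \to b) \to a) \lor a   [eliminate \to]
≡ \lnot (\lnot ((\lnot c \to \lnot b) \to b) \lor a) \lor a   [eliminate \to]
≡ \lnot (\lnot (\lnot (\lnot c \to \lnot b) \lor b) \lor a) \lor a   [eliminate \to]
≡ \lnot (\lnot (\lnot (\lnot \lnot c \lor \lnot b) \lor b) \lor a) \lor a   [eliminate \to]
≡ (\lnot \lnot (\lnot (\lnot \lnot c \lor \lnot b) \lor b) \land \lnot a) \lor a   [De Morgan]
≡ ((\lnot (\lnot \lnot c \lor \lnot b) \lor b) \land \lnot a) \lor a   [double negation]
≡ (((\lnot \lnot \lnot c \land \lnot \lnot b) \lor b) \land \lnot a) \lor a   [De Morgan]
≡ (((\lnot c \land \lnot \lnot b) \lor b) \land \lnot a) \lor a   [double negation]
≡ (((\lnot c \land b) \lor b) \land \lnot a) \lor a   [double negation]
≡ (\lnot c \lor b \lor a) \land (b \lor b \lor a) \land (\lnot a \lor a)   [distribute \lor over \land]
≡ b \lor a   [simplify]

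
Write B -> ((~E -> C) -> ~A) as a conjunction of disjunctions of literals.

(~B | ~E | ~A) & (~B | ~C | ~A)

B -> ((~E -> C) -> ~A)
= ~B | ((~E -> C) -> ~A)   [eliminate ->]
= ~B | ~(~E -> C) | ~A   [eliminate ->]
= ~B | ~(~~E | C) | ~A   [eliminate ->]
= ~B | (~~~E & ~C) | ~A   [De Morgan]
= ~B | (~E & ~C) | ~A   [double negation]
= (~B | ~E | ~A) & (~B | ~C | ~A)   [distribute | over &]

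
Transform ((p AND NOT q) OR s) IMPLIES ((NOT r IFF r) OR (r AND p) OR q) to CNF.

((p AND NOT q) OR s) IMPLIES ((NOT r IFF r) OR (r AND p) OR q)
= NOT ((p AND NOT q) OR s) OR (NOT r IFF r) OR (r AND p) OR q   [eliminate IMPLIES]
= NOT ((p AND NOT q) OR s) OR ((NOT r IMPLIES r) AND (r IMPLIES NOT r)) OR (r AND p) OR q   [eliminate IFF]
= NOT ((p AND NOT q) OR s) OR ((NOT NOT r OR r) AND (r IMPLIES NOT r)) OR (r AND p) OR q   [eliminate IMPLIES]
= NOT ((p AND NOT q) OR s) OR ((NOT NOT r OR r) AND (NOT r OR NOT r)) OR (r AND p) OR q   [eliminate IMPLIES]
= (NOT (p AND NOT q) AND NOT s) OR ((NOT NOT r OR r) AND (NOT r OR NOT r)) OR (r AND p) OR q   [De Morgan]
= ((NOT p OR NOT NOT q) AND NOT s) OR ((NOT NOT r OR r) AND (NOT r OR NOT r)) OR (r AND p) OR q   [De Morgan]
= ((NOT p OR q) AND NOT s) OR ((NOT NOT r OR r) AND (NOT r OR NOT r)) OR (r AND p) OR q   [double negation]
= ((NOT p OR q) AND NOT s) OR ((r OR r) AND (NOT r OR NOT r)) OR (r AND p) OR q   [double negation]
= (NOT p OR q OR r OR r OR r OR q) AND (NOT p OR q OR r OR r OR p OR q) AND (NOT p OR q OR NOT r OR NOT r OR r OR q) AND (NOT p OR q OR NOT r OR NOT r OR p OR q) AND (NOT s OR r OR r OR r OR q) AND (NOT s OR r OR r OR p OR q) AND (NOT s OR NOT r OR NOT r OR r OR q) AND (NOT s OR NOT r OR NOT r OR p OR q)   [distribute OR over AND]
= (NOT p OR q OR r) AND (NOT s OR r OR q) AND (NOT s OR NOT r OR p OR q)   [simplify]

(NOT p OR q OR r) AND (NOT s OR r OR q) AND (NOT s OR NOT r OR p OR q)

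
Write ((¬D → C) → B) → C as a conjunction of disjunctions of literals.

((¬D → C) → B) → C
≡ ¬((¬D → C) → B) ∨ C   (eliminate →)
≡ ¬(¬(¬D → C) ∨ B) ∨ C   (eliminate →)
≡ ¬(¬(¬¬D ∨ C) ∨ B) ∨ C   (eliminate →)
≡ (¬¬(¬¬D ∨ C) ∧ ¬B) ∨ C   (De Morgan)
≡ ((¬¬D ∨ C) ∧ ¬B) ∨ C   (double negation)
≡ ((D ∨ C) ∧ ¬B) ∨ C   (double negation)
≡ (D ∨ C ∨ C) ∧ (¬B ∨ C)   (distribute ∨ over ∧)
≡ (D ∨ C) ∧ (¬B ∨ C)   (simplify)

(D ∨ C) ∧ (¬B ∨ C)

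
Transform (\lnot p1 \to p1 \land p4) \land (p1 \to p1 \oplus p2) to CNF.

(\lnot p1 \to p1 \land p4) \land (p1 \to p1 \oplus p2)
⇔ (\lnot \lnot p1 \lor p1 \land p4) \land (p1 \to p1 \oplus p2)   [eliminate \to]
⇔ (\lnot \lnot p1 \lor p1 \land p4) \land (\lnot p1 \lor (p1 \oplus p2))   [eliminate \to]
⇔ (\lnot \lnot p1 \lor p1 \land p4) \land (\lnot p1 \lor (p1 \lor p2) \land \lnot (p1 \land p2))   [expand \oplus]
⇔ (p1 \lor p1 \land p4) \land (\lnot p1 \lor (p1 \lor p2) \land \lnot (p1 \land p2))   [double negation]
⇔ (p1 \lor p1 \land p4) \land (\lnot p1 \lor (p1 \lor p2) \land (\lnot p1 \lor \lnot p2))   [De Morgan]
⇔ (p1 \lor p1) \land (p1 \lor p4) \land (\lnot p1 \lor p1 \lor p2) \land (\lnot p1 \lor \lnot p1 \lor \lnot p2)   [distribute \lor over \land]
⇔ p1 \land (\lnot p1 \lor \lnot p2)   [simplify]

p1 \land (\lnot p1 \lor \lnot p2)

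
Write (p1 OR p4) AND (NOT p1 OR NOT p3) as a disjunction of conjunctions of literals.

(p1 OR p4) AND (NOT p1 OR NOT p3)
= (p1 AND NOT p1) OR (p1 AND NOT p3) OR (p4 AND NOT p1) OR (p4 AND NOT p3)   — distribute AND over OR
= (p1 AND NOT p3) OR (p4 AND NOT p1) OR (p4 AND NOT p3)   — simplify

(p1 AND NOT p3) OR (p4 AND NOT p1) OR (p4 AND NOT p3)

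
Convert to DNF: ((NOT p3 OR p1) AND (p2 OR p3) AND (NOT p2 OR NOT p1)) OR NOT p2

((NOT p3 OR p1) AND (p2 OR p3) AND (NOT p2 OR NOT p1)) OR NOT p2
≡ (NOT p3 AND p2 AND NOT p2) OR (NOT p3 AND p2 AND NOT p1) OR (NOT p3 AND p3 AND NOT p2) OR (NOT p3 AND p3 AND NOT p1) OR (p1 AND p2 AND NOT p2) OR (p1 AND p2 AND NOT p1) OR (p1 AND p3 AND NOT p2) OR (p1 AND p3 AND NOT p1) OR NOT p2   [distribute AND over OR]
≡ (NOT p3 AND p2 AND NOT p1) OR NOT p2   [simplify]

(NOT p3 AND p2 AND NOT p1) OR NOT p2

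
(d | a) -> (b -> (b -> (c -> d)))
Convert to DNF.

(d | a) -> (b -> (b -> (c -> d)))
≡ ~(d | a) | (b -> (b -> (c -> d)))   — eliminate ->
≡ ~(d | a) | ~b | (b -> (c -> d))   — eliminate ->
≡ ~(d | a) | ~b | ~b | (c -> d)   — eliminate ->
≡ ~(d | a) | ~b | ~b | ~c | d   — eliminate ->
≡ (~d & ~a) | ~b | ~b | ~c | d   — De Morgan
≡ (~d & ~a) | ~b | ~c | d   — simplify

(~d & ~a) | ~b | ~c | d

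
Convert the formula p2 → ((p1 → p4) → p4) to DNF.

¬p2 ∨ (p1 ∧ ¬p4) ∨ p4

p2 → ((p1 → p4) → p4)
≡ ¬p2 ∨ ((p1 → p4) → p4)
≡ ¬p2 ∨ ¬(p1 → p4) ∨ p4
≡ ¬p2 ∨ ¬(¬p1 ∨ p4) ∨ p4
≡ ¬p2 ∨ (¬¬p1 ∧ ¬p4) ∨ p4
≡ ¬p2 ∨ (p1 ∧ ¬p4) ∨ p4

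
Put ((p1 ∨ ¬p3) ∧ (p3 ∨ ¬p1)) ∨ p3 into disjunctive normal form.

((p1 ∨ ¬p3) ∧ (p3 ∨ ¬p1)) ∨ p3
≡ (p1 ∧ p3) ∨ (p1 ∧ ¬p1) ∨ (¬p3 ∧ p3) ∨ (¬p3 ∧ ¬p1) ∨ p3   [distribute ∧ over ∨]
≡ (¬p3 ∧ ¬p1) ∨ p3   [simplify]

(¬p3 ∧ ¬p1) ∨ p3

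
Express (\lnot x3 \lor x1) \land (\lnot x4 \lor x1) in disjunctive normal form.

(\lnot x3 \lor x1) \land (\lnot x4 \lor x1)
= (\lnot x3 \land \lnot x4) \lor (\lnot x3 \land x1) \lor (x1 \land \lnot x4) \lor (x1 \land x1)   — distribute \land over \lor
= (\lnot x3 \land \lnot x4) \lor x1   — simplify

(\lnot x3 \land \lnot x4) \lor x1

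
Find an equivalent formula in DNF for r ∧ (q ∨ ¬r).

r ∧ q

r ∧ (q ∨ ¬r)
≡ r ∧ q ∨ r ∧ ¬r   (distribute ∧ over ∨)
≡ r ∧ q   (simplify)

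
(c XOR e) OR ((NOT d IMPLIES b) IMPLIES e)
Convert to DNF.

(c XOR e) OR ((NOT d IMPLIES b) IMPLIES e)
⇔ (c AND NOT e) OR (NOT c AND e) OR ((NOT d IMPLIES b) IMPLIES e)   — expand XOR
⇔ (c AND NOT e) OR (NOT c AND e) OR NOT (NOT d IMPLIES b) OR e   — eliminate IMPLIES
⇔ (c AND NOT e) OR (NOT c AND e) OR NOT (NOT NOT d OR b) OR e   — eliminate IMPLIES
⇔ (c AND NOT e) OR (NOT c AND e) OR (NOT NOT NOT d AND NOT b) OR e   — De Morgan
⇔ (c AND NOT e) OR (NOT c AND e) OR (NOT d AND NOT b) OR e   — double negation
⇔ (c AND NOT e) OR (NOT d AND NOT b) OR e   — simplify

(c AND NOT e) OR (NOT d AND NOT b) OR e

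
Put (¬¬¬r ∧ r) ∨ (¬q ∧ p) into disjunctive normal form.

¬q ∧ p

(¬¬¬r ∧ r) ∨ (¬q ∧ p)
≡ (¬r ∧ r) ∨ (¬q ∧ p)   — double negation
≡ ¬q ∧ p   — simplify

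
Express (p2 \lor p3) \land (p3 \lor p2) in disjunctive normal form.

p2 \lor p3

(p2 \lor p3) \land (p3 \lor p2)
≡ (p2 \land p3) \lor (p2 \land p2) \lor (p3 \land p3) \lor (p3 \land p2)   (distribute \land over \lor)
≡ p2 \lor p3   (simplify)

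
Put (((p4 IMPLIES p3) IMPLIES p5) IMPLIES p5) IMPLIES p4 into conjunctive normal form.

(((p4 IMPLIES p3) IMPLIES p5) IMPLIES p5) IMPLIES p4
≡ NOT (((p4 IMPLIES p3) IMPLIES p5) IMPLIES p5) OR p4   — eliminate IMPLIES
≡ NOT (NOT ((p4 IMPLIES p3) IMPLIES p5) OR p5) OR p4   — eliminate IMPLIES
≡ NOT (NOT (NOT (p4 IMPLIES p3) OR p5) OR p5) OR p4   — eliminate IMPLIES
≡ NOT (NOT (NOT (NOT p4 OR p3) OR p5) OR p5) OR p4   — eliminate IMPLIES
≡ (NOT NOT (NOT (NOT p4 OR p3) OR p5) AND NOT p5) OR p4   — De Morgan
≡ ((NOT (NOT p4 OR p3) OR p5) AND NOT p5) OR p4   — double negation
≡ (((NOT NOT p4 AND NOT p3) OR p5) AND NOT p5) OR p4   — De Morgan
≡ (((p4 AND NOT p3) OR p5) AND NOT p5) OR p4   — double negation
≡ (p4 OR p5 OR p4) AND (NOT p3 OR p5 OR p4) AND (NOT p5 OR p4)   — distribute OR over AND
≡ (p4 OR p5) AND (NOT p5 OR p4)   — simplify

(p4 OR p5) AND (NOT p5 OR p4)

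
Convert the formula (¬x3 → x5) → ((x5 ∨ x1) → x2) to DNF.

(¬x3 → x5) → ((x5 ∨ x1) → x2)
≡ ¬(¬x3 → x5) ∨ ((x5 ∨ x1) → x2)
≡ ¬(¬¬x3 ∨ x5) ∨ ((x5 ∨ x1) → x2)
≡ ¬(¬¬x3 ∨ x5) ∨ ¬(x5 ∨ x1) ∨ x2
≡ (¬¬¬x3 ∧ ¬x5) ∨ ¬(x5 ∨ x1) ∨ x2
≡ (¬x3 ∧ ¬x5) ∨ ¬(x5 ∨ x1) ∨ x2
≡ (¬x3 ∧ ¬x5) ∨ (¬x5 ∧ ¬x1) ∨ x2

(¬x3 ∧ ¬x5) ∨ (¬x5 ∧ ¬x1) ∨ x2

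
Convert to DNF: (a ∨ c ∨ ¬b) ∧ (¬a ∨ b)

(a ∧ b) ∨ (c ∧ ¬a) ∨ (c ∧ b) ∨ (¬b ∧ ¬a)

(a ∨ c ∨ ¬b) ∧ (¬a ∨ b)
≡ (a ∧ ¬a) ∨ (a ∧ b) ∨ (c ∧ ¬a) ∨ (c ∧ b) ∨ (¬b ∧ ¬a) ∨ (¬b ∧ b)   — distribute ∧ over ∨
≡ (a ∧ b) ∨ (c ∧ ¬a) ∨ (c ∧ b) ∨ (¬b ∧ ¬a)   — simplify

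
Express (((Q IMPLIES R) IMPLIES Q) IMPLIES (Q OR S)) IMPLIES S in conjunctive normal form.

(((Q IMPLIES R) IMPLIES Q) IMPLIES (Q OR S)) IMPLIES S
≡ NOT (((Q IMPLIES R) IMPLIES Q) IMPLIES (Q OR S)) OR S   — eliminate IMPLIES
≡ NOT (NOT ((Q IMPLIES R) IMPLIES Q) OR Q OR S) OR S   — eliminate IMPLIES
≡ NOT (NOT (NOT (Q IMPLIES R) OR Q) OR Q OR S) OR S   — eliminate IMPLIES
≡ NOT (NOT (NOT (NOT Q OR R) OR Q) OR Q OR S) OR S   — eliminate IMPLIES
≡ (NOT NOT (NOT (NOT Q OR R) OR Q) AND NOT Q AND NOT S) OR S   — De Morgan
≡ ((NOT (NOT Q OR R) OR Q) AND NOT Q AND NOT S) OR S   — double negation
≡ (((NOT NOT Q AND NOT R) OR Q) AND NOT Q AND NOT S) OR S   — De Morgan
≡ (((Q AND NOT R) OR Q) AND NOT Q AND NOT S) OR S   — double negation
≡ (Q OR Q OR S) AND (NOT R OR Q OR S) AND (NOT Q OR S) AND (NOT S OR S)   — distribute OR over AND
≡ (Q OR S) AND (NOT Q OR S)   — simplify

(Q OR S) AND (NOT Q OR S)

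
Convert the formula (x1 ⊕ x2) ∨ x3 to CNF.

(x1 ∨ x2 ∨ x3) ∧ (¬x1 ∨ ¬x2 ∨ x3)

(x1 ⊕ x2) ∨ x3
≡ ((x1 ∨ x2) ∧ ¬(x1 ∧ x2)) ∨ x3   [expand ⊕]
≡ ((x1 ∨ x2) ∧ (¬x1 ∨ ¬x2)) ∨ x3   [De Morgan]
≡ (x1 ∨ x2 ∨ x3) ∧ (¬x1 ∨ ¬x2 ∨ x3)   [distribute ∨ over ∧]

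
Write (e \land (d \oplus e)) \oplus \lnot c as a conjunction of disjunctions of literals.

(e \land (d \oplus e)) \oplus \lnot c
≡ ((e \land (d \oplus e)) \lor \lnot c) \land \lnot (e \land (d \oplus e) \land \lnot c)   [expand \oplus]
≡ ((e \land (d \lor e) \land \lnot (d \land e)) \lor \lnot c) \land \lnot (e \land (d \oplus e) \land \lnot c)   [expand \oplus]
≡ ((e \land (d \lor e) \land \lnot (d \land e)) \lor \lnot c) \land \lnot (e \land (d \lor e) \land \lnot (d \land e) \land \lnot c)   [expand \oplus]
≡ ((e \land (d \lor e) \land (\lnot d \lor \lnot e)) \lor \lnot c) \land \lnot (e \land (d \lor e) \land \lnot (d \land e) \land \lnot c)   [De Morgan]
≡ ((e \land (d \lor e) \land (\lnot d \lor \lnot e)) \lor \lnot c) \land (\lnot e \lor \lnot (d \lor e) \lor \lnot \lnot (d \land e) \lor \lnot \lnot c)   [De Morgan]
≡ ((e \land (d \lor e) \land (\lnot d \lor \lnot e)) \lor \lnot c) \land (\lnot e \lor (\lnot d \land \lnot e) \lor \lnot \lnot (d \land e) \lor \lnot \lnot c)   [De Morgan]
≡ ((e \land (d \lor e) \land (\lnot d \lor \lnot e)) \lor \lnot c) \land (\lnot e \lor (\lnot d \land \lnot e) \lor (d \land e) \lor \lnot \lnot c)   [double negation]
≡ ((e \land (d \lor e) \land (\lnot d \lor \lnot e)) \lor \lnot c) \land (\lnot e \lor (\lnot d \land \lnot e) \lor (d \land e) \lor c)   [double negation]
≡ (e \lor \lnot c) \land (d \lor e \lor \lnot c) \land (\lnot d \lor \lnot e \lor \lnot c) \land (\lnot e \lor \lnot d \lor d \lor c) \land (\lnot e \lor \lnot d \lor e \lor c) \land (\lnot e \lor \lnot e \lor d \lor c) \land (\lnot e \lor \lnot e \lor e \lor c)   [distribute \lor over \land]
≡ (e \lor \lnot c) \land (\lnot d \lor \lnot e \lor \lnot c) \land (\lnot e \lor d \lor c)   [simplify]

(e \lor \lnot c) \land (\lnot d \lor \lnot e \lor \lnot c) \land (\lnot e \lor d \lor c)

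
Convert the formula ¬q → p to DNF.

q ∨ p

¬q → p
≡ ¬¬q ∨ p
≡ q ∨ p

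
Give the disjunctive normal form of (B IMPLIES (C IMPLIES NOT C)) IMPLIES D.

(B AND C) OR D

(B IMPLIES (C IMPLIES NOT C)) IMPLIES D
⇔ NOT (B IMPLIES (C IMPLIES NOT C)) OR D   — eliminate IMPLIES
⇔ NOT (NOT B OR (C IMPLIES NOT C)) OR D   — eliminate IMPLIES
⇔ NOT (NOT B OR NOT C OR NOT C) OR D   — eliminate IMPLIES
⇔ (NOT NOT B AND NOT NOT C AND NOT NOT C) OR D   — De Morgan
⇔ (B AND NOT NOT C AND NOT NOT C) OR D   — double negation
⇔ (B AND C AND NOT NOT C) OR D   — double negation
⇔ (B AND C AND C) OR D   — double negation
⇔ (B AND C) OR D   — simplify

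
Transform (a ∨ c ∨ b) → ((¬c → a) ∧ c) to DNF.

(¬a ∧ ¬c ∧ ¬b) ∨ c

(a ∨ c ∨ b) → ((¬c → a) ∧ c)
= ¬(a ∨ c ∨ b) ∨ ((¬c → a) ∧ c)   — eliminate →
= ¬(a ∨ c ∨ b) ∨ ((¬¬c ∨ a) ∧ c)   — eliminate →
= (¬a ∧ ¬c ∧ ¬b) ∨ ((¬¬c ∨ a) ∧ c)   — De Morgan
= (¬a ∧ ¬c ∧ ¬b) ∨ ((c ∨ a) ∧ c)   — double negation
= (¬a ∧ ¬c ∧ ¬b) ∨ (c ∧ c) ∨ (a ∧ c)   — distribute ∧ over ∨
= (¬a ∧ ¬c ∧ ¬b) ∨ c   — simplify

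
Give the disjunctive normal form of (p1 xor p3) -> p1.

(p1 xor p3) -> p1
≡ ~(p1 xor p3) | p1   — eliminate ->
≡ ~((p1 & ~p3) | (~p1 & p3)) | p1   — expand xor
≡ (~(p1 & ~p3) & ~(~p1 & p3)) | p1   — De Morgan
≡ ((~p1 | ~~p3) & ~(~p1 & p3)) | p1   — De Morgan
≡ ((~p1 | p3) & ~(~p1 & p3)) | p1   — double negation
≡ ((~p1 | p3) & (~~p1 | ~p3)) | p1   — De Morgan
≡ ((~p1 | p3) & (p1 | ~p3)) | p1   — double negation
≡ (~p1 & p1) | (~p1 & ~p3) | (p3 & p1) | (p3 & ~p3) | p1   — distribute & over |
≡ (~p1 & ~p3) | p1   — simplify

(~p1 & ~p3) | p1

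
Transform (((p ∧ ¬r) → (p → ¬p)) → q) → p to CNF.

¬q ∨ p

(((p ∧ ¬r) → (p → ¬p)) → q) → p
≡ ¬(((p ∧ ¬r) → (p → ¬p)) → q) ∨ p   [eliminate →]
≡ ¬(¬((p ∧ ¬r) → (p → ¬p)) ∨ q) ∨ p   [eliminate →]
≡ ¬(¬(¬(p ∧ ¬r) ∨ (p → ¬p)) ∨ q) ∨ p   [eliminate →]
≡ ¬(¬(¬(p ∧ ¬r) ∨ ¬p ∨ ¬p) ∨ q) ∨ p   [eliminate →]
≡ (¬¬(¬(p ∧ ¬r) ∨ ¬p ∨ ¬p) ∧ ¬q) ∨ p   [De Morgan]
≡ ((¬(p ∧ ¬r) ∨ ¬p ∨ ¬p) ∧ ¬q) ∨ p   [double negation]
≡ ((¬p ∨ ¬¬r ∨ ¬p ∨ ¬p) ∧ ¬q) ∨ p   [De Morgan]
≡ ((¬p ∨ r ∨ ¬p ∨ ¬p) ∧ ¬q) ∨ p   [double negation]
≡ (¬p ∨ r ∨ ¬p ∨ ¬p ∨ p) ∧ (¬q ∨ p)   [distribute ∨ over ∧]
≡ ¬q ∨ p   [simplify]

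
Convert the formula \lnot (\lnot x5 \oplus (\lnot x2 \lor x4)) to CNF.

(x5 \lor \lnot x2 \lor x4) \land (x2 \lor \lnot x5) \land (\lnot x4 \lor \lnot x5)

\lnot (\lnot x5 \oplus (\lnot x2 \lor x4))
≡ \lnot ((\lnot x5 \lor \lnot x2 \lor x4) \land \lnot (\lnot x5 \land (\lnot x2 \lor x4)))   — expand \oplus
≡ \lnot (\lnot x5 \lor \lnot x2 \lor x4) \lor \lnot \lnot (\lnot x5 \land (\lnot x2 \lor x4))   — De Morgan
≡ (\lnot \lnot x5 \land \lnot \lnot x2 \land \lnot x4) \lor \lnot \lnot (\lnot x5 \land (\lnot x2 \lor x4))   — De Morgan
≡ (x5 \land \lnot \lnot x2 \land \lnot x4) \lor \lnot \lnot (\lnot x5 \land (\lnot x2 \lor x4))   — double negation
≡ (x5 \land x2 \land \lnot x4) \lor \lnot \lnot (\lnot x5 \land (\lnot x2 \lor x4))   — double negation
≡ (x5 \land x2 \land \lnot x4) \lor (\lnot x5 \land (\lnot x2 \lor x4))   — double negation
≡ (x5 \lor \lnot x5) \land (x5 \lor \lnot x2 \lor x4) \land (x2 \lor \lnot x5) \land (x2 \lor \lnot x2 \lor x4) \land (\lnot x4 \lor \lnot x5) \land (\lnot x4 \lor \lnot x2 \lor x4)   — distribute \lor over \land
≡ (x5 \lor \lnot x2 \lor x4) \land (x2 \lor \lnot x5) \land (\lnot x4 \lor \lnot x5)   — simplify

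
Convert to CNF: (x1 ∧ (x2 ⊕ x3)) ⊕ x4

(x1 ∨ x4) ∧ (x2 ∨ x3 ∨ x4) ∧ (¬x2 ∨ ¬x3 ∨ x4) ∧ (¬x1 ∨ ¬x2 ∨ x3 ∨ ¬x4) ∧ (¬x1 ∨ ¬x3 ∨ x2 ∨ ¬x4)

(x1 ∧ (x2 ⊕ x3)) ⊕ x4
= ((x1 ∧ (x2 ⊕ x3)) ∨ x4) ∧ ¬(x1 ∧ (x2 ⊕ x3) ∧ x4)   — expand ⊕
= ((x1 ∧ (x2 ∨ x3) ∧ ¬(x2 ∧ x3)) ∨ x4) ∧ ¬(x1 ∧ (x2 ⊕ x3) ∧ x4)   — expand ⊕
= ((x1 ∧ (x2 ∨ x3) ∧ ¬(x2 ∧ x3)) ∨ x4) ∧ ¬(x1 ∧ (x2 ∨ x3) ∧ ¬(x2 ∧ x3) ∧ x4)   — expand ⊕
= ((x1 ∧ (x2 ∨ x3) ∧ (¬x2 ∨ ¬x3)) ∨ x4) ∧ ¬(x1 ∧ (x2 ∨ x3) ∧ ¬(x2 ∧ x3) ∧ x4)   — De Morgan
= ((x1 ∧ (x2 ∨ x3) ∧ (¬x2 ∨ ¬x3)) ∨ x4) ∧ (¬x1 ∨ ¬(x2 ∨ x3) ∨ ¬¬(x2 ∧ x3) ∨ ¬x4)   — De Morgan
= ((x1 ∧ (x2 ∨ x3) ∧ (¬x2 ∨ ¬x3)) ∨ x4) ∧ (¬x1 ∨ (¬x2 ∧ ¬x3) ∨ ¬¬(x2 ∧ x3) ∨ ¬x4)   — De Morgan
= ((x1 ∧ (x2 ∨ x3) ∧ (¬x2 ∨ ¬x3)) ∨ x4) ∧ (¬x1 ∨ (¬x2 ∧ ¬x3) ∨ (x2 ∧ x3) ∨ ¬x4)   — double negation
= (x1 ∨ x4) ∧ (x2 ∨ x3 ∨ x4) ∧ (¬x2 ∨ ¬x3 ∨ x4) ∧ (¬x1 ∨ ¬x2 ∨ x2 ∨ ¬x4) ∧ (¬x1 ∨ ¬x2 ∨ x3 ∨ ¬x4) ∧ (¬x1 ∨ ¬x3 ∨ x2 ∨ ¬x4) ∧ (¬x1 ∨ ¬x3 ∨ x3 ∨ ¬x4)   — distribute ∨ over ∧
= (x1 ∨ x4) ∧ (x2 ∨ x3 ∨ x4) ∧ (¬x2 ∨ ¬x3 ∨ x4) ∧ (¬x1 ∨ ¬x2 ∨ x3 ∨ ¬x4) ∧ (¬x1 ∨ ¬x3 ∨ x2 ∨ ¬x4)   — simplify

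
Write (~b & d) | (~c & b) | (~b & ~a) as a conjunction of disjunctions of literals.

(~b & d) | (~c & b) | (~b & ~a)
≡ (~b | ~c | ~b) & (~b | ~c | ~a) & (~b | b | ~b) & (~b | b | ~a) & (d | ~c | ~b) & (d | ~c | ~a) & (d | b | ~b) & (d | b | ~a)   [distribute | over &]
≡ (~b | ~c) & (d | ~c | ~a) & (d | b | ~a)   [simplify]

(~b | ~c) & (d | ~c | ~a) & (d | b | ~a)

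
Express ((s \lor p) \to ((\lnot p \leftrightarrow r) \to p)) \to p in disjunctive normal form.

(s \land r \land \lnot p) \lor p

((s \lor p) \to ((\lnot p \leftrightarrow r) \to p)) \to p
≡ \lnot ((s \lor p) \to ((\lnot p \leftrightarrow r) \to p)) \lor p   [eliminate \to]
≡ \lnot (\lnot (s \lor p) \lor ((\lnot p \leftrightarrow r) \to p)) \lor p   [eliminate \to]
≡ \lnot (\lnot (s \lor p) \lor \lnot (\lnot p \leftrightarrow r) \lor p) \lor p   [eliminate \to]
≡ \lnot (\lnot (s \lor p) \lor \lnot ((\lnot p \to r) \land (r \to \lnot p)) \lor p) \lor p   [eliminate \leftrightarrow]
≡ \lnot (\lnot (s \lor p) \lor \lnot ((\lnot \lnot p \lor r) \land (r \to \lnot p)) \lor p) \lor p   [eliminate \to]
≡ \lnot (\lnot (s \lor p) \lor \lnot ((\lnot \lnot p \lor r) \land (\lnot r \lor \lnot p)) \lor p) \lor p   [eliminate \to]
≡ (\lnot \lnot (s \lor p) \land \lnot \lnot ((\lnot \lnot p \lor r) \land (\lnot r \lor \lnot p)) \land \lnot p) \lor p   [De Morgan]
≡ ((s \lor p) \land \lnot \lnot ((\lnot \lnot p \lor r) \land (\lnot r \lor \lnot p)) \land \lnot p) \lor p   [double negation]
≡ ((s \lor p) \land (\lnot \lnot p \lor r) \land (\lnot r \lor \lnot p) \land \lnot p) \lor p   [double negation]
≡ ((s \lor p) \land (p \lor r) \land (\lnot r \lor \lnot p) \land \lnot p) \lor p   [double negation]
≡ (s \land p \land \lnot r \land \lnot p) \lor (s \land p \land \lnot p \land \lnot p) \lor (s \land r \land \lnot r \land \lnot p) \lor (s \land r \land \lnot p \land \lnot p) \lor (p \land p \land \lnot r \land \lnot p) \lor (p \land p \land \lnot p \land \lnot p) \lor (p \land r \land \lnot r \land \lnot p) \lor (p \land r \land \lnot p \land \lnot p) \lor p   [distribute \land over \lor]
≡ (s \land r \land \lnot p) \lor p   [simplify]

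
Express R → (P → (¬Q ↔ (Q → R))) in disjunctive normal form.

R → (P → (¬Q ↔ (Q → R)))
≡ ¬R ∨ (P → (¬Q ↔ (Q → R)))
≡ ¬R ∨ ¬P ∨ (¬Q ↔ (Q → R))
≡ ¬R ∨ ¬P ∨ ((¬Q → (Q → R)) ∧ ((Q → R) → ¬Q))
≡ ¬R ∨ ¬P ∨ ((¬¬Q ∨ (Q → R)) ∧ ((Q → R) → ¬Q))
≡ ¬R ∨ ¬P ∨ ((¬¬Q ∨ ¬Q ∨ R) ∧ ((Q → R) → ¬Q))
≡ ¬R ∨ ¬P ∨ ((¬¬Q ∨ ¬Q ∨ R) ∧ (¬(Q → R) ∨ ¬Q))
≡ ¬R ∨ ¬P ∨ ((¬¬Q ∨ ¬Q ∨ R) ∧ (¬(¬Q ∨ R) ∨ ¬Q))
≡ ¬R ∨ ¬P ∨ ((Q ∨ ¬Q ∨ R) ∧ (¬(¬Q ∨ R) ∨ ¬Q))
≡ ¬R ∨ ¬P ∨ ((Q ∨ ¬Q ∨ R) ∧ ((¬¬Q ∧ ¬R) ∨ ¬Q))
≡ ¬R ∨ ¬P ∨ ((Q ∨ ¬Q ∨ R) ∧ ((Q ∧ ¬R) ∨ ¬Q))
≡ ¬R ∨ ¬P ∨ (Q ∧ Q ∧ ¬R) ∨ (Q ∧ ¬Q) ∨ (¬Q ∧ Q ∧ ¬R) ∨ (¬Q ∧ ¬Q) ∨ (R ∧ Q ∧ ¬R) ∨ (R ∧ ¬Q)
≡ ¬R ∨ ¬P ∨ ¬Q

¬R ∨ ¬P ∨ ¬Q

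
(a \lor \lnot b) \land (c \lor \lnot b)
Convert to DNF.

(a \land c) \lor \lnot b

(a \lor \lnot b) \land (c \lor \lnot b)
⇔ (a \land c) \lor (a \land \lnot b) \lor (\lnot b \land c) \lor (\lnot b \land \lnot b)   [distribute \land over \lor]
⇔ (a \land c) \lor \lnot b   [simplify]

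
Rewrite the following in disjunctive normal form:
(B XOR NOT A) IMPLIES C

(NOT B AND A) OR (NOT A AND B) OR C

(B XOR NOT A) IMPLIES C
≡ NOT (B XOR NOT A) OR C   [eliminate IMPLIES]
≡ NOT ((B AND NOT NOT A) OR (NOT B AND NOT A)) OR C   [expand XOR]
≡ (NOT (B AND NOT NOT A) AND NOT (NOT B AND NOT A)) OR C   [De Morgan]
≡ ((NOT B OR NOT NOT NOT A) AND NOT (NOT B AND NOT A)) OR C   [De Morgan]
≡ ((NOT B OR NOT A) AND NOT (NOT B AND NOT A)) OR C   [double negation]
≡ ((NOT B OR NOT A) AND (NOT NOT B OR NOT NOT A)) OR C   [De Morgan]
≡ ((NOT B OR NOT A) AND (B OR NOT NOT A)) OR C   [double negation]
≡ ((NOT B OR NOT A) AND (B OR A)) OR C   [double negation]
≡ (NOT B AND B) OR (NOT B AND A) OR (NOT A AND B) OR (NOT A AND A) OR C   [distribute AND over OR]
≡ (NOT B AND A) OR (NOT A AND B) OR C   [simplify]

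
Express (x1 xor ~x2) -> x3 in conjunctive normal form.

(x1 xor ~x2) -> x3
= ~(x1 xor ~x2) | x3   [eliminate ->]
= ~((x1 | ~x2) & ~(x1 & ~x2)) | x3   [expand xor]
= ~(x1 | ~x2) | ~~(x1 & ~x2) | x3   [De Morgan]
= (~x1 & ~~x2) | ~~(x1 & ~x2) | x3   [De Morgan]
= (~x1 & x2) | ~~(x1 & ~x2) | x3   [double negation]
= (~x1 & x2) | (x1 & ~x2) | x3   [double negation]
= (~x1 | x1 | x3) & (~x1 | ~x2 | x3) & (x2 | x1 | x3) & (x2 | ~x2 | x3)   [distribute | over &]
= (~x1 | ~x2 | x3) & (x2 | x1 | x3)   [simplify]

(~x1 | ~x2 | x3) & (x2 | x1 | x3)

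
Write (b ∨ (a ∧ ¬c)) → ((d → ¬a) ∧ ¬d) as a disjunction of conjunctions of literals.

(b ∨ (a ∧ ¬c)) → ((d → ¬a) ∧ ¬d)
⇔ ¬(b ∨ (a ∧ ¬c)) ∨ ((d → ¬a) ∧ ¬d)   [eliminate →]
⇔ ¬(b ∨ (a ∧ ¬c)) ∨ ((¬d ∨ ¬a) ∧ ¬d)   [eliminate →]
⇔ (¬b ∧ ¬(a ∧ ¬c)) ∨ ((¬d ∨ ¬a) ∧ ¬d)   [De Morgan]
⇔ (¬b ∧ (¬a ∨ ¬¬c)) ∨ ((¬d ∨ ¬a) ∧ ¬d)   [De Morgan]
⇔ (¬b ∧ (¬a ∨ c)) ∨ ((¬d ∨ ¬a) ∧ ¬d)   [double negation]
⇔ (¬b ∧ ¬a) ∨ (¬b ∧ c) ∨ (¬d ∧ ¬d) ∨ (¬a ∧ ¬d)   [distribute ∧ over ∨]
⇔ (¬b ∧ ¬a) ∨ (¬b ∧ c) ∨ ¬d   [simplify]

(¬b ∧ ¬a) ∨ (¬b ∧ c) ∨ ¬d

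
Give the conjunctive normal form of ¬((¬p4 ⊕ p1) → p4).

¬((¬p4 ⊕ p1) → p4)
≡ ¬(¬(¬p4 ⊕ p1) ∨ p4)   — eliminate →
≡ ¬(¬((¬p4 ∨ p1) ∧ ¬(¬p4 ∧ p1)) ∨ p4)   — expand ⊕
≡ ¬¬((¬p4 ∨ p1) ∧ ¬(¬p4 ∧ p1)) ∧ ¬p4   — De Morgan
≡ (¬p4 ∨ p1) ∧ ¬(¬p4 ∧ p1) ∧ ¬p4   — double negation
≡ (¬p4 ∨ p1) ∧ (¬¬p4 ∨ ¬p1) ∧ ¬p4   — De Morgan
≡ (¬p4 ∨ p1) ∧ (p4 ∨ ¬p1) ∧ ¬p4   — double negation
≡ (p4 ∨ ¬p1) ∧ ¬p4   — simplify

(p4 ∨ ¬p1) ∧ ¬p4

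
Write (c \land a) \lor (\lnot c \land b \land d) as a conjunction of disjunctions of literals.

(c \lor b) \land (c \lor d) \land (a \lor \lnot c) \land (a \lor b) \land (a \lor d)

(c \land a) \lor (\lnot c \land b \land d)
= (c \lor \lnot c) \land (c \lor b) \land (c \lor d) \land (a \lor \lnot c) \land (a \lor b) \land (a \lor d)   (distribute \lor over \land)
= (c \lor b) \land (c \lor d) \land (a \lor \lnot c) \land (a \lor b) \land (a \lor d)   (simplify)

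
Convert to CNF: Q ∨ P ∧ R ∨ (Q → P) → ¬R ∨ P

(¬Q ∨ ¬R ∨ P) ∧ (Q ∨ ¬R ∨ P)

Q ∨ P ∧ R ∨ (Q → P) → ¬R ∨ P
⇔ ¬(Q ∨ P ∧ R ∨ (Q → P)) ∨ ¬R ∨ P   [eliminate →]
⇔ ¬(Q ∨ P ∧ R ∨ ¬Q ∨ P) ∨ ¬R ∨ P   [eliminate →]
⇔ ¬Q ∧ ¬(P ∧ R) ∧ ¬¬Q ∧ ¬P ∨ ¬R ∨ P   [De Morgan]
⇔ ¬Q ∧ (¬P ∨ ¬R) ∧ ¬¬Q ∧ ¬P ∨ ¬R ∨ P   [De Morgan]
⇔ ¬Q ∧ (¬P ∨ ¬R) ∧ Q ∧ ¬P ∨ ¬R ∨ P   [double negation]
⇔ (¬Q ∨ ¬R ∨ P) ∧ (¬P ∨ ¬R ∨ ¬R ∨ P) ∧ (Q ∨ ¬R ∨ P) ∧ (¬P ∨ ¬R ∨ P)   [distribute ∨ over ∧]
⇔ (¬Q ∨ ¬R ∨ P) ∧ (Q ∨ ¬R ∨ P)   [simplify]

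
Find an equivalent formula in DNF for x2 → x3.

x2 → x3
= ¬x2 ∨ x3   [eliminate →]

¬x2 ∨ x3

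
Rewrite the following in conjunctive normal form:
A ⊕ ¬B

(A ∨ ¬B) ∧ (¬A ∨ B)

A ⊕ ¬B
≡ (A ∨ ¬B) ∧ ¬(A ∧ ¬B)   — expand ⊕
≡ (A ∨ ¬B) ∧ (¬A ∨ ¬¬B)   — De Morgan
≡ (A ∨ ¬B) ∧ (¬A ∨ B)   — double negation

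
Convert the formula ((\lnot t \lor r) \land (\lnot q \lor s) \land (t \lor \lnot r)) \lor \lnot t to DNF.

(r \land \lnot q \land t) \lor (r \land s \land t) \lor \lnot t

((\lnot t \lor r) \land (\lnot q \lor s) \land (t \lor \lnot r)) \lor \lnot t
≡ (\lnot t \land \lnot q \land t) \lor (\lnot t \land \lnot q \land \lnot r) \lor (\lnot t \land s \land t) \lor (\lnot t \land s \land \lnot r) \lor (r \land \lnot q \land t) \lor (r \land \lnot q \land \lnot r) \lor (r \land s \land t) \lor (r \land s \land \lnot r) \lor \lnot t
≡ (r \land \lnot q \land t) \lor (r \land s \land t) \lor \lnot t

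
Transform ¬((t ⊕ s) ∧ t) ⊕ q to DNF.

¬((t ⊕ s) ∧ t) ⊕ q
= (¬((t ⊕ s) ∧ t) ∧ ¬q) ∨ (¬¬((t ⊕ s) ∧ t) ∧ q)   (expand ⊕)
= (¬(((t ∧ ¬s) ∨ (¬t ∧ s)) ∧ t) ∧ ¬q) ∨ (¬¬((t ⊕ s) ∧ t) ∧ q)   (expand ⊕)
= (¬(((t ∧ ¬s) ∨ (¬t ∧ s)) ∧ t) ∧ ¬q) ∨ (¬¬(((t ∧ ¬s) ∨ (¬t ∧ s)) ∧ t) ∧ q)   (expand ⊕)
= ((¬((t ∧ ¬s) ∨ (¬t ∧ s)) ∨ ¬t) ∧ ¬q) ∨ (¬¬(((t ∧ ¬s) ∨ (¬t ∧ s)) ∧ t) ∧ q)   (De Morgan)
= (((¬(t ∧ ¬s) ∧ ¬(¬t ∧ s)) ∨ ¬t) ∧ ¬q) ∨ (¬¬(((t ∧ ¬s) ∨ (¬t ∧ s)) ∧ t) ∧ q)   (De Morgan)
= ((((¬t ∨ ¬¬s) ∧ ¬(¬t ∧ s)) ∨ ¬t) ∧ ¬q) ∨ (¬¬(((t ∧ ¬s) ∨ (¬t ∧ s)) ∧ t) ∧ q)   (De Morgan)
= ((((¬t ∨ s) ∧ ¬(¬t ∧ s)) ∨ ¬t) ∧ ¬q) ∨ (¬¬(((t ∧ ¬s) ∨ (¬t ∧ s)) ∧ t) ∧ q)   (double negation)
= ((((¬t ∨ s) ∧ (¬¬t ∨ ¬s)) ∨ ¬t) ∧ ¬q) ∨ (¬¬(((t ∧ ¬s) ∨ (¬t ∧ s)) ∧ t) ∧ q)   (De Morgan)
= ((((¬t ∨ s) ∧ (t ∨ ¬s)) ∨ ¬t) ∧ ¬q) ∨ (¬¬(((t ∧ ¬s) ∨ (¬t ∧ s)) ∧ t) ∧ q)   (double negation)
= ((((¬t ∨ s) ∧ (t ∨ ¬s)) ∨ ¬t) ∧ ¬q) ∨ (((t ∧ ¬s) ∨ (¬t ∧ s)) ∧ t ∧ q)   (double negation)
= (¬t ∧ t ∧ ¬q) ∨ (¬t ∧ ¬s ∧ ¬q) ∨ (s ∧ t ∧ ¬q) ∨ (s ∧ ¬s ∧ ¬q) ∨ (¬t ∧ ¬q) ∨ (t ∧ ¬s ∧ t ∧ q) ∨ (¬t ∧ s ∧ t ∧ q)   (distribute ∧ over ∨)
= (s ∧ t ∧ ¬q) ∨ (¬t ∧ ¬q) ∨ (t ∧ ¬s ∧ q)   (simplify)

(s ∧ t ∧ ¬q) ∨ (¬t ∧ ¬q) ∨ (t ∧ ¬s ∧ q)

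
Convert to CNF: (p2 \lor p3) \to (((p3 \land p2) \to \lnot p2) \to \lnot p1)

(\lnot p2 \lor p3 \lor \lnot p1) \land (\lnot p3 \lor p2 \lor \lnot p1)

(p2 \lor p3) \to (((p3 \land p2) \to \lnot p2) \to \lnot p1)
≡ \lnot (p2 \lor p3) \lor (((p3 \land p2) \to \lnot p2) \to \lnot p1)   — eliminate \to
≡ \lnot (p2 \lor p3) \lor \lnot ((p3 \land p2) \to \lnot p2) \lor \lnot p1   — eliminate \to
≡ \lnot (p2 \lor p3) \lor \lnot (\lnot (p3 \land p2) \lor \lnot p2) \lor \lnot p1   — eliminate \to
≡ (\lnot p2 \land \lnot p3) \lor \lnot (\lnot (p3 \land p2) \lor \lnot p2) \lor \lnot p1   — De Morgan
≡ (\lnot p2 \land \lnot p3) \lor (\lnot \lnot (p3 \land p2) \land \lnot \lnot p2) \lor \lnot p1   — De Morgan
≡ (\lnot p2 \land \lnot p3) \lor (p3 \land p2 \land \lnot \lnot p2) \lor \lnot p1   — double negation
≡ (\lnot p2 \land \lnot p3) \lor (p3 \land p2 \land p2) \lor \lnot p1   — double negation
≡ (\lnot p2 \lor p3 \lor \lnot p1) \land (\lnot p2 \lor p2 \lor \lnot p1) \land (\lnot p2 \lor p2 \lor \lnot p1) \land (\lnot p3 \lor p3 \lor \lnot p1) \land (\lnot p3 \lor p2 \lor \lnot p1) \land (\lnot p3 \lor p2 \lor \lnot p1)   — distribute \lor over \land
≡ (\lnot p2 \lor p3 \lor \lnot p1) \land (\lnot p3 \lor p2 \lor \lnot p1)   — simplify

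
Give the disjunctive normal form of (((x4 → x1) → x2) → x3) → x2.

(((x4 → x1) → x2) → x3) → x2
⇔ ¬(((x4 → x1) → x2) → x3) ∨ x2   — eliminate →
⇔ ¬(¬((x4 → x1) → x2) ∨ x3) ∨ x2   — eliminate →
⇔ ¬(¬(¬(x4 → x1) ∨ x2) ∨ x3) ∨ x2   — eliminate →
⇔ ¬(¬(¬(¬x4 ∨ x1) ∨ x2) ∨ x3) ∨ x2   — eliminate →
⇔ (¬¬(¬(¬x4 ∨ x1) ∨ x2) ∧ ¬x3) ∨ x2   — De Morgan
⇔ ((¬(¬x4 ∨ x1) ∨ x2) ∧ ¬x3) ∨ x2   — double negation
⇔ (((¬¬x4 ∧ ¬x1) ∨ x2) ∧ ¬x3) ∨ x2   — De Morgan
⇔ (((x4 ∧ ¬x1) ∨ x2) ∧ ¬x3) ∨ x2   — double negation
⇔ (x4 ∧ ¬x1 ∧ ¬x3) ∨ (x2 ∧ ¬x3) ∨ x2   — distribute ∧ over ∨
⇔ (x4 ∧ ¬x1 ∧ ¬x3) ∨ x2   — simplify

(x4 ∧ ¬x1 ∧ ¬x3) ∨ x2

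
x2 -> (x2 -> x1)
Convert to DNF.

x2 -> (x2 -> x1)
⇔ ~x2 | (x2 -> x1)   (eliminate ->)
⇔ ~x2 | ~x2 | x1   (eliminate ->)
⇔ ~x2 | x1   (simplify)

~x2 | x1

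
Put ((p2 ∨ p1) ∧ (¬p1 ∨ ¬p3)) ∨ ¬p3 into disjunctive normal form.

((p2 ∨ p1) ∧ (¬p1 ∨ ¬p3)) ∨ ¬p3
⇔ (p2 ∧ ¬p1) ∨ (p2 ∧ ¬p3) ∨ (p1 ∧ ¬p1) ∨ (p1 ∧ ¬p3) ∨ ¬p3   [distribute ∧ over ∨]
⇔ (p2 ∧ ¬p1) ∨ ¬p3   [simplify]

(p2 ∧ ¬p1) ∨ ¬p3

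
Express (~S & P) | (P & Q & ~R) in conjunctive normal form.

(~S & P) | (P & Q & ~R)
⇔ (~S | P) & (~S | Q) & (~S | ~R) & (P | P) & (P | Q) & (P | ~R)   (distribute | over &)
⇔ (~S | Q) & (~S | ~R) & P   (simplify)

(~S | Q) & (~S | ~R) & P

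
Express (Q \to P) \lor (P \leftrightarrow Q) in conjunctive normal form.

\lnot Q \lor P

(Q \to P) \lor (P \leftrightarrow Q)
⇔ \lnot Q \lor P \lor (P \leftrightarrow Q)
⇔ \lnot Q \lor P \lor ((P \to Q) \land (Q \to P))
⇔ \lnot Q \lor P \lor ((\lnot P \lor Q) \land (Q \to P))
⇔ \lnot Q \lor P \lor ((\lnot P \lor Q) \land (\lnot Q \lor P))
⇔ (\lnot Q \lor P \lor \lnot P \lor Q) \land (\lnot Q \lor P \lor \lnot Q \lor P)
⇔ \lnot Q \lor P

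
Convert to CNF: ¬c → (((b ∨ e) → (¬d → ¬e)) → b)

¬c → (((b ∨ e) → (¬d → ¬e)) → b)
≡ ¬¬c ∨ (((b ∨ e) → (¬d → ¬e)) → b)   — eliminate →
≡ ¬¬c ∨ ¬((b ∨ e) → (¬d → ¬e)) ∨ b   — eliminate →
≡ ¬¬c ∨ ¬(¬(b ∨ e) ∨ (¬d → ¬e)) ∨ b   — eliminate →
≡ ¬¬c ∨ ¬(¬(b ∨ e) ∨ ¬¬d ∨ ¬e) ∨ b   — eliminate →
≡ c ∨ ¬(¬(b ∨ e) ∨ ¬¬d ∨ ¬e) ∨ b   — double negation
≡ c ∨ (¬¬(b ∨ e) ∧ ¬¬¬d ∧ ¬¬e) ∨ b   — De Morgan
≡ c ∨ ((b ∨ e) ∧ ¬¬¬d ∧ ¬¬e) ∨ b   — double negation
≡ c ∨ ((b ∨ e) ∧ ¬d ∧ ¬¬e) ∨ b   — double negation
≡ c ∨ ((b ∨ e) ∧ ¬d ∧ e) ∨ b   — double negation
≡ (c ∨ b ∨ e ∨ b) ∧ (c ∨ ¬d ∨ b) ∧ (c ∨ e ∨ b)   — distribute ∨ over ∧
≡ (c ∨ b ∨ e) ∧ (c ∨ ¬d ∨ b)   — simplify

(c ∨ b ∨ e) ∧ (c ∨ ¬d ∨ b)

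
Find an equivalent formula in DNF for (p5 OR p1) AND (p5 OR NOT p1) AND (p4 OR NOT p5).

p5 AND p4

(p5 OR p1) AND (p5 OR NOT p1) AND (p4 OR NOT p5)
≡ (p5 AND p5 AND p4) OR (p5 AND p5 AND NOT p5) OR (p5 AND NOT p1 AND p4) OR (p5 AND NOT p1 AND NOT p5) OR (p1 AND p5 AND p4) OR (p1 AND p5 AND NOT p5) OR (p1 AND NOT p1 AND p4) OR (p1 AND NOT p1 AND NOT p5)   [distribute AND over OR]
≡ p5 AND p4   [simplify]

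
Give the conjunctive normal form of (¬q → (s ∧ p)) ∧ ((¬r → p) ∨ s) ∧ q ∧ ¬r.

(r ∨ p ∨ s) ∧ q ∧ ¬r

(¬q → (s ∧ p)) ∧ ((¬r → p) ∨ s) ∧ q ∧ ¬r
= (¬¬q ∨ (s ∧ p)) ∧ ((¬r → p) ∨ s) ∧ q ∧ ¬r   [eliminate →]
= (¬¬q ∨ (s ∧ p)) ∧ (¬¬r ∨ p ∨ s) ∧ q ∧ ¬r   [eliminate →]
= (q ∨ (s ∧ p)) ∧ (¬¬r ∨ p ∨ s) ∧ q ∧ ¬r   [double negation]
= (q ∨ (s ∧ p)) ∧ (r ∨ p ∨ s) ∧ q ∧ ¬r   [double negation]
= (q ∨ s) ∧ (q ∨ p) ∧ (r ∨ p ∨ s) ∧ q ∧ ¬r   [distribute ∨ over ∧]
= (r ∨ p ∨ s) ∧ q ∧ ¬r   [simplify]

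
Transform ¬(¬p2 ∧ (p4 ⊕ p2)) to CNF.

p2 ∨ ¬p4

¬(¬p2 ∧ (p4 ⊕ p2))
⇔ ¬(¬p2 ∧ (p4 ∨ p2) ∧ ¬(p4 ∧ p2))
⇔ ¬¬p2 ∨ ¬(p4 ∨ p2) ∨ ¬¬(p4 ∧ p2)
⇔ p2 ∨ ¬(p4 ∨ p2) ∨ ¬¬(p4 ∧ p2)
⇔ p2 ∨ ¬p4 ∧ ¬p2 ∨ ¬¬(p4 ∧ p2)
⇔ p2 ∨ ¬p4 ∧ ¬p2 ∨ p4 ∧ p2
⇔ (p2 ∨ ¬p4 ∨ p4) ∧ (p2 ∨ ¬p4 ∨ p2) ∧ (p2 ∨ ¬p2 ∨ p4) ∧ (p2 ∨ ¬p2 ∨ p2)
⇔ p2 ∨ ¬p4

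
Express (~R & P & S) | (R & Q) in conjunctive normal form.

(~R & P & S) | (R & Q)
= (~R | R) & (~R | Q) & (P | R) & (P | Q) & (S | R) & (S | Q)   (distribute | over &)
= (~R | Q) & (P | R) & (P | Q) & (S | R) & (S | Q)   (simplify)

(~R | Q) & (P | R) & (P | Q) & (S | R) & (S | Q)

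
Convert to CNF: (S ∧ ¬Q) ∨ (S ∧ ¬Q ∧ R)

(S ∧ ¬Q) ∨ (S ∧ ¬Q ∧ R)
= (S ∨ S) ∧ (S ∨ ¬Q) ∧ (S ∨ R) ∧ (¬Q ∨ S) ∧ (¬Q ∨ ¬Q) ∧ (¬Q ∨ R)   — distribute ∨ over ∧
= S ∧ ¬Q   — simplify

S ∧ ¬Q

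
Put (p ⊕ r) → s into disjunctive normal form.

(¬p ∧ ¬r) ∨ (r ∧ p) ∨ s

(p ⊕ r) → s
= ¬(p ⊕ r) ∨ s   — eliminate →
= ¬((p ∧ ¬r) ∨ (¬p ∧ r)) ∨ s   — expand ⊕
= (¬(p ∧ ¬r) ∧ ¬(¬p ∧ r)) ∨ s   — De Morgan
= ((¬p ∨ ¬¬r) ∧ ¬(¬p ∧ r)) ∨ s   — De Morgan
= ((¬p ∨ r) ∧ ¬(¬p ∧ r)) ∨ s   — double negation
= ((¬p ∨ r) ∧ (¬¬p ∨ ¬r)) ∨ s   — De Morgan
= ((¬p ∨ r) ∧ (p ∨ ¬r)) ∨ s   — double negation
= (¬p ∧ p) ∨ (¬p ∧ ¬r) ∨ (r ∧ p) ∨ (r ∧ ¬r) ∨ s   — distribute ∧ over ∨
= (¬p ∧ ¬r) ∨ (r ∧ p) ∨ s   — simplify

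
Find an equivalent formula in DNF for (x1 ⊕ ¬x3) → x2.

(x1 ⊕ ¬x3) → x2
≡ ¬(x1 ⊕ ¬x3) ∨ x2   — eliminate →
≡ ¬((x1 ∧ ¬¬x3) ∨ (¬x1 ∧ ¬x3)) ∨ x2   — expand ⊕
≡ (¬(x1 ∧ ¬¬x3) ∧ ¬(¬x1 ∧ ¬x3)) ∨ x2   — De Morgan
≡ ((¬x1 ∨ ¬¬¬x3) ∧ ¬(¬x1 ∧ ¬x3)) ∨ x2   — De Morgan
≡ ((¬x1 ∨ ¬x3) ∧ ¬(¬x1 ∧ ¬x3)) ∨ x2   — double negation
≡ ((¬x1 ∨ ¬x3) ∧ (¬¬x1 ∨ ¬¬x3)) ∨ x2   — De Morgan
≡ ((¬x1 ∨ ¬x3) ∧ (x1 ∨ ¬¬x3)) ∨ x2   — double negation
≡ ((¬x1 ∨ ¬x3) ∧ (x1 ∨ x3)) ∨ x2   — double negation
≡ (¬x1 ∧ x1) ∨ (¬x1 ∧ x3) ∨ (¬x3 ∧ x1) ∨ (¬x3 ∧ x3) ∨ x2   — distribute ∧ over ∨
≡ (¬x1 ∧ x3) ∨ (¬x3 ∧ x1) ∨ x2   — simplify

(¬x1 ∧ x3) ∨ (¬x3 ∧ x1) ∨ x2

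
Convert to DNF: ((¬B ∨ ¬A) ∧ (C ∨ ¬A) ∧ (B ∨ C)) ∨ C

(¬A ∧ B) ∨ C

((¬B ∨ ¬A) ∧ (C ∨ ¬A) ∧ (B ∨ C)) ∨ C
⇔ (¬B ∧ C ∧ B) ∨ (¬B ∧ C ∧ C) ∨ (¬B ∧ ¬A ∧ B) ∨ (¬B ∧ ¬A ∧ C) ∨ (¬A ∧ C ∧ B) ∨ (¬A ∧ C ∧ C) ∨ (¬A ∧ ¬A ∧ B) ∨ (¬A ∧ ¬A ∧ C) ∨ C
⇔ (¬A ∧ B) ∨ C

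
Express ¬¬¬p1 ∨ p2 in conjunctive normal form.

¬¬¬p1 ∨ p2
≡ ¬p1 ∨ p2   (double negation)

¬p1 ∨ p2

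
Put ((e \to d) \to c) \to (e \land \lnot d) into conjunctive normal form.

((e \to d) \to c) \to (e \land \lnot d)
= \lnot ((e \to d) \to c) \lor (e \land \lnot d)   (eliminate \to)
= \lnot (\lnot (e \to d) \lor c) \lor (e \land \lnot d)   (eliminate \to)
= \lnot (\lnot (\lnot e \lor d) \lor c) \lor (e \land \lnot d)   (eliminate \to)
= (\lnot \lnot (\lnot e \lor d) \land \lnot c) \lor (e \land \lnot d)   (De Morgan)
= ((\lnot e \lor d) \land \lnot c) \lor (e \land \lnot d)   (double negation)
= (\lnot e \lor d \lor e) \land (\lnot e \lor d \lor \lnot d) \land (\lnot c \lor e) \land (\lnot c \lor \lnot d)   (distribute \lor over \land)
= (\lnot c \lor e) \land (\lnot c \lor \lnot d)   (simplify)

(\lnot c \lor e) \land (\lnot c \lor \lnot d)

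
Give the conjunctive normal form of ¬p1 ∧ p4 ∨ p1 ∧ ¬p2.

(¬p1 ∨ ¬p2) ∧ (p4 ∨ p1) ∧ (p4 ∨ ¬p2)

¬p1 ∧ p4 ∨ p1 ∧ ¬p2
≡ (¬p1 ∨ p1) ∧ (¬p1 ∨ ¬p2) ∧ (p4 ∨ p1) ∧ (p4 ∨ ¬p2)   [distribute ∨ over ∧]
≡ (¬p1 ∨ ¬p2) ∧ (p4 ∨ p1) ∧ (p4 ∨ ¬p2)   [simplify]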